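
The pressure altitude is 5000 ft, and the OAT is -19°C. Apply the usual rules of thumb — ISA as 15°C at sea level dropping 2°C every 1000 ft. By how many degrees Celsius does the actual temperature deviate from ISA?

ISA-24°C

ISA temperature at 5000 ft = 15 − 2 × (5000/1000) = 5°C.
Deviation = OAT − ISA = -19 − 5 = -24°C.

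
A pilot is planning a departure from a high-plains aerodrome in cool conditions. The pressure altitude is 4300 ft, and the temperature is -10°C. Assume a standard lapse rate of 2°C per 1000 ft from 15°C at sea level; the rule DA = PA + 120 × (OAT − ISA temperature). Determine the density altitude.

ISA temperature at 4300 ft = 15 − 2 × (4300/1000) = 6.4°C.
ISA deviation = -10 − 6.4 = -16.4°C.
Density altitude = 4300 + 120 × (-16.4) = 4300 + (-1968) = 2332 ft.

2332 ft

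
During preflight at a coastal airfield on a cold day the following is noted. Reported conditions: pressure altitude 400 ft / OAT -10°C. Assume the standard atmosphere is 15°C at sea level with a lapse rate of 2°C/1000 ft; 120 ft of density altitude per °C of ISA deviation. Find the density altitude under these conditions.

-2504 ft

ISA temperature at 400 ft = 15 − 2 × (400/1000) = 14.2°C.
ISA deviation = -10 − 14.2 = -24.2°C.
Density altitude = 400 + 120 × (-24.2) = 400 + (-2904) = -2504 ft.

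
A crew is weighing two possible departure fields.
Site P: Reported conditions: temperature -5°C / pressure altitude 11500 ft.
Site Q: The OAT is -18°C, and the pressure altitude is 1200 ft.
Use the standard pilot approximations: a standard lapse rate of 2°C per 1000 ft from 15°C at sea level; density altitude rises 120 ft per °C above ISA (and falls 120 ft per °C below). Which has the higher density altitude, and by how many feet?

Site P: ISA temp = -8°C, deviation +3°C, DA = 11500 + 120 × 3 = 11860 ft.
Site Q: ISA temp = 12.6°C, deviation -30.6°C, DA = 1200 + 120 × (-30.6) = -2472 ft.
Site P is higher by 11860 − (-2472) = 14332 ft.

Site P by 14332 ft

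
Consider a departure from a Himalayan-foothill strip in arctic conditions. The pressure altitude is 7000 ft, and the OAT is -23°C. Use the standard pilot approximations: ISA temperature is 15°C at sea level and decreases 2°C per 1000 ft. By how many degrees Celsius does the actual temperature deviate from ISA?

ISA-24°C

ISA temperature at 7000 ft = 15 − 2 × (7000/1000) = 1°C.
Deviation = OAT − ISA = -23 − 1 = -24°C.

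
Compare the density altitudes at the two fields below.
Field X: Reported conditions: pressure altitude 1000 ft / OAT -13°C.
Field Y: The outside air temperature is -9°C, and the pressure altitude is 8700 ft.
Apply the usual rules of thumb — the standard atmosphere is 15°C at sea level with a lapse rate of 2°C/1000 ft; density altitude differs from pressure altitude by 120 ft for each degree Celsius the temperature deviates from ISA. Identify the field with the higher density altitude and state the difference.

Field Y by 10028 ft

Field X: ISA temp = 13°C, deviation -26°C, DA = 1000 + 120 × (-26) = -2120 ft.
Field Y: ISA temp = -2.4°C, deviation -6.6°C, DA = 8700 + 120 × (-6.6) = 7908 ft.
Field Y is higher by 7908 − (-2120) = 10028 ft.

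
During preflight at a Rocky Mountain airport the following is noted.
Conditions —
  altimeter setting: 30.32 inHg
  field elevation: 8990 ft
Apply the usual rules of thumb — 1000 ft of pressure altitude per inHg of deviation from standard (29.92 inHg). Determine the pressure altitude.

Pressure correction = (29.92 − 30.32) × 1000 = -400 ft.
Pressure altitude = 8990 + (-400) = 8590 ft.

8590 ft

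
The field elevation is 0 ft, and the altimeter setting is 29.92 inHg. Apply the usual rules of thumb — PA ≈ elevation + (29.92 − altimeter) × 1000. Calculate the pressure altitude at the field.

0 ft

Pressure correction = (29.92 − 29.92) × 1000 = 0 ft.
Pressure altitude = 0 + (0) = 0 ft.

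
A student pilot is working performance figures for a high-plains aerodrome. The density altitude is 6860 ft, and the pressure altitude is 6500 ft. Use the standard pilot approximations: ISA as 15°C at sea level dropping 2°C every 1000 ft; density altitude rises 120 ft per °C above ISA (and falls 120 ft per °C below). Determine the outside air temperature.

5°C

Density altitude − pressure altitude = 6860 − 6500 = +360 ft.
At 120 ft/°C that is an ISA deviation of 360/120 = +3°C.
ISA temperature at 6500 ft = 15 − 2 × (6500/1000) = 2°C.
OAT = ISA + deviation = 2 + (+3) = 5°C.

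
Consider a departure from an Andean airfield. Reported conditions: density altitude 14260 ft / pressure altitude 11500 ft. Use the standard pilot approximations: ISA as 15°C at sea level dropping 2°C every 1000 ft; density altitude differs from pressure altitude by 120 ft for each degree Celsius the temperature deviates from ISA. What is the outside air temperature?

Density altitude − pressure altitude = 14260 − 11500 = +2760 ft.
At 120 ft/°C that is an ISA deviation of 2760/120 = +23°C.
ISA temperature at 11500 ft = 15 − 2 × (11500/1000) = -8°C.
OAT = ISA + deviation = -8 + (+23) = 15°C.

15°C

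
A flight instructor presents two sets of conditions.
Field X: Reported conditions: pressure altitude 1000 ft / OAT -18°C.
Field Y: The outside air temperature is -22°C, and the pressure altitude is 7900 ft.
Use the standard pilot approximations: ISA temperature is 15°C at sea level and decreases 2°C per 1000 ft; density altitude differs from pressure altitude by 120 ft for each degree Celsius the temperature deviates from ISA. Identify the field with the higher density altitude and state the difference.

Field Y by 8076 ft

Field X: ISA temp = 13°C, deviation -31°C, DA = 1000 + 120 × (-31) = -2720 ft.
Field Y: ISA temp = -0.8°C, deviation -21.2°C, DA = 7900 + 120 × (-21.2) = 5356 ft.
Field Y is higher by 5356 − (-2720) = 8076 ft.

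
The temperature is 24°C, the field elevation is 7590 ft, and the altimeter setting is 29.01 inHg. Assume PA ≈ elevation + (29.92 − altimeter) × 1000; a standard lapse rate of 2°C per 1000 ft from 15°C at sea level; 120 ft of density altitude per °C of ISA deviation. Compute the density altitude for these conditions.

11620 ft

Pressure altitude = 7590 + (29.92 − 29.01) × 1000 = 7590 + (+910) = 8500 ft.
ISA temperature at 8500 ft = 15 − 2 × (8500/1000) = -2°C.
ISA deviation = 24 − (-2) = +26°C.
Density altitude = 8500 + 120 × (26) = 11620 ft.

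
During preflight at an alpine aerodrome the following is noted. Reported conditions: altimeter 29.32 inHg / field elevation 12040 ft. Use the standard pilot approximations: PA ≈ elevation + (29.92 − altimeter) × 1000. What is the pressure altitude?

12640 ft

Pressure correction = (29.92 − 29.32) × 1000 = +600 ft.
Pressure altitude = 12040 + (+600) = 12640 ft.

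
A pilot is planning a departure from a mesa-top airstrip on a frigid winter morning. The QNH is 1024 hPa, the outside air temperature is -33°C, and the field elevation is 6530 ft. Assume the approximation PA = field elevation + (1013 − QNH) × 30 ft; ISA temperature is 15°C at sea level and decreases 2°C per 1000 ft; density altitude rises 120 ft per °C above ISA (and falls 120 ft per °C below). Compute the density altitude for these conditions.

Pressure altitude = 6530 + (1013 − 1024) × 30 = 6530 + (-330) = 6200 ft.
ISA temperature at 6200 ft = 15 − 2 × (6200/1000) = 2.6°C.
ISA deviation = -33 − 2.6 = -35.6°C.
Density altitude = 6200 + 120 × (-35.6) = 1928 ft.

1928 ft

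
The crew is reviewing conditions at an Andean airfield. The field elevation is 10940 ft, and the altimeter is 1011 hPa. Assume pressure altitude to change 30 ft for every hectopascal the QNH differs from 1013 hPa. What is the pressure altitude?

11000 ft

Pressure correction = (1013 − 1011) × 30 = +60 ft.
Pressure altitude = 10940 + (+60) = 11000 ft.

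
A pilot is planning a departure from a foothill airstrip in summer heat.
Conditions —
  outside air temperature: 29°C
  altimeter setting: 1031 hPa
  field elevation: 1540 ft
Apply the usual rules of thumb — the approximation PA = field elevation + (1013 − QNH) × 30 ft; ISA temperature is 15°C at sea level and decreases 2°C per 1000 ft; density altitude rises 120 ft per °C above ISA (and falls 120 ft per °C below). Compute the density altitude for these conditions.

Pressure altitude = 1540 + (1013 − 1031) × 30 = 1540 + (-540) = 1000 ft.
ISA temperature at 1000 ft = 15 − 2 × (1000/1000) = 13°C.
ISA deviation = 29 − 13 = +16°C.
Density altitude = 1000 + 120 × (16) = 2920 ft.

2920 ft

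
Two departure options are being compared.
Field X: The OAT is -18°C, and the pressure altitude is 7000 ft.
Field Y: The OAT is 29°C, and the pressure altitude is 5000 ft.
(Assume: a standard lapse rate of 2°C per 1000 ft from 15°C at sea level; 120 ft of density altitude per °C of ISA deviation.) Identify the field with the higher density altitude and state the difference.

Field Y by 3160 ft

Field X: ISA temp = 1°C, deviation -19°C, DA = 7000 + 120 × (-19) = 4720 ft.
Field Y: ISA temp = 5°C, deviation +24°C, DA = 5000 + 120 × 24 = 7880 ft.
Field Y is higher by 7880 − 4720 = 3160 ft.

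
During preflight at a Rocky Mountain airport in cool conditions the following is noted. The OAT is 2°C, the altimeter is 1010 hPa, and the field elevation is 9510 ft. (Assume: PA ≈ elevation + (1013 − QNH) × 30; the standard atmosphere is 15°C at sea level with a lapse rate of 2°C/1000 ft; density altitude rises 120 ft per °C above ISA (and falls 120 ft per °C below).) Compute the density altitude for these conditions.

10344 ft

Pressure altitude = 9510 + (1013 − 1010) × 30 = 9510 + (+90) = 9600 ft.
ISA temperature at 9600 ft = 15 − 2 × (9600/1000) = -4.2°C.
ISA deviation = 2 − (-4.2) = +6.2°C.
Density altitude = 9600 + 120 × (6.2) = 10344 ft.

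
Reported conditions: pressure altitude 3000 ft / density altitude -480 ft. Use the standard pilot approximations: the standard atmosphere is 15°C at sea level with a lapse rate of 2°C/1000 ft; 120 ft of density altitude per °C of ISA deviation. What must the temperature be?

Density altitude − pressure altitude = -480 − 3000 = -3480 ft.
At 120 ft/°C that is an ISA deviation of -3480/120 = -29°C.
ISA temperature at 3000 ft = 15 − 2 × (3000/1000) = 9°C.
OAT = ISA + deviation = 9 + (-29) = -20°C.

-20°C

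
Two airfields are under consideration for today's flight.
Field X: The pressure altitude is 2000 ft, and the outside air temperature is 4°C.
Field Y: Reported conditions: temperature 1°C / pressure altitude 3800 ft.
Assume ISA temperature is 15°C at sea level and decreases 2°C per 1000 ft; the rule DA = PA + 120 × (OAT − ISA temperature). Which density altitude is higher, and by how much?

Field Y by 1872 ft

Field X: ISA temp = 11°C, deviation -7°C, DA = 2000 + 120 × (-7) = 1160 ft.
Field Y: ISA temp = 7.4°C, deviation -6.4°C, DA = 3800 + 120 × (-6.4) = 3032 ft.
Field Y is higher by 3032 − 1160 = 1872 ft.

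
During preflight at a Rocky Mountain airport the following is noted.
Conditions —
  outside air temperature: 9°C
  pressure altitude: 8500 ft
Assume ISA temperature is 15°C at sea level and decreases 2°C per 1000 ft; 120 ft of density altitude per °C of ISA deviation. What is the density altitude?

9820 ft

ISA temperature at 8500 ft = 15 − 2 × (8500/1000) = -2°C.
ISA deviation = 9 − (-2) = +11°C.
Density altitude = 8500 + 120 × (11) = 8500 + (+1320) = 9820 ft.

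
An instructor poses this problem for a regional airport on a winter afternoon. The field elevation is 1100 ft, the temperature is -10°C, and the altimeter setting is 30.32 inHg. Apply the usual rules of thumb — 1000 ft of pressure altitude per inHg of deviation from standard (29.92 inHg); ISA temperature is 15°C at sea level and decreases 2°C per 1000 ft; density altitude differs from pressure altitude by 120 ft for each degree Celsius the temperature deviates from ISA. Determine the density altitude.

Pressure altitude = 1100 + (29.92 − 30.32) × 1000 = 1100 + (-400) = 700 ft.
ISA temperature at 700 ft = 15 − 2 × (700/1000) = 13.6°C.
ISA deviation = -10 − 13.6 = -23.6°C.
Density altitude = 700 + 120 × (-23.6) = -2132 ft.

-2132 ft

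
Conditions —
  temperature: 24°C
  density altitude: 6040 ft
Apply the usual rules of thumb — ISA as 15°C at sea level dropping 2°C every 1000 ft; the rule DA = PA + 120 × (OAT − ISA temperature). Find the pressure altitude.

4000 ft

DA = PA + 120 × (OAT − (15 − 2·PA/1000)) = PA + 120·OAT − 1800 + 0.24·PA = 1.24·PA + 120·OAT − 1800.
So 1.24·PA = 6040 − 120 × 24 + 1800 = 4960.
PA = 4960 / 1.24 = 4000 ft.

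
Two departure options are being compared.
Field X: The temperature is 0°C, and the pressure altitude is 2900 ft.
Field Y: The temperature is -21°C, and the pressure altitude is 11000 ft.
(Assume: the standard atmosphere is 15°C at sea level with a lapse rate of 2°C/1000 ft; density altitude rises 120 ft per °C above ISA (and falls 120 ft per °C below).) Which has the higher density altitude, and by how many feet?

Field X: ISA temp = 9.2°C, deviation -9.2°C, DA = 2900 + 120 × (-9.2) = 1796 ft.
Field Y: ISA temp = -7°C, deviation -14°C, DA = 11000 + 120 × (-14) = 9320 ft.
Field Y is higher by 9320 − 1796 = 7524 ft.

Field Y by 7524 ft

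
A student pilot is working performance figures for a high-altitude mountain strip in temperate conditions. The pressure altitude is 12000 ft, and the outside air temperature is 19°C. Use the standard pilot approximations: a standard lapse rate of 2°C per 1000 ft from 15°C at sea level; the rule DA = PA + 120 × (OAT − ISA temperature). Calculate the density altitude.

15360 ft

ISA temperature at 12000 ft = 15 − 2 × (12000/1000) = -9°C.
ISA deviation = 19 − (-9) = +28°C.
Density altitude = 12000 + 120 × (28) = 12000 + (+3360) = 15360 ft.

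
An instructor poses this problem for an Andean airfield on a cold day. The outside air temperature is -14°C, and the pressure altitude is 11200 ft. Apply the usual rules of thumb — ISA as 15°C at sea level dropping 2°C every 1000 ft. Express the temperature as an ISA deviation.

ISA-6.6°C

ISA temperature at 11200 ft = 15 − 2 × (11200/1000) = -7.4°C.
Deviation = OAT − ISA = -14 − (-7.4) = -6.6°C.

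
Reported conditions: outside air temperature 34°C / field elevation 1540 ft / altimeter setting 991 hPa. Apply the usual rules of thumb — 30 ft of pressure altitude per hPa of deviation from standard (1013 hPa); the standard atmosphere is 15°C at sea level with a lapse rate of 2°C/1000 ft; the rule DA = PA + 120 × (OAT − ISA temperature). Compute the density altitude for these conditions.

5008 ft

Pressure altitude = 1540 + (1013 − 991) × 30 = 1540 + (+660) = 2200 ft.
ISA temperature at 2200 ft = 15 − 2 × (2200/1000) = 10.6°C.
ISA deviation = 34 − 10.6 = +23.4°C.
Density altitude = 2200 + 120 × (23.4) = 5008 ft.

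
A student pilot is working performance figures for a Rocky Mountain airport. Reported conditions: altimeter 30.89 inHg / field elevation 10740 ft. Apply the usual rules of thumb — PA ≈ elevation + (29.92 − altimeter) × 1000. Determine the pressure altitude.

Pressure correction = (29.92 − 30.89) × 1000 = -970 ft.
Pressure altitude = 10740 + (-970) = 9770 ft.

9770 ft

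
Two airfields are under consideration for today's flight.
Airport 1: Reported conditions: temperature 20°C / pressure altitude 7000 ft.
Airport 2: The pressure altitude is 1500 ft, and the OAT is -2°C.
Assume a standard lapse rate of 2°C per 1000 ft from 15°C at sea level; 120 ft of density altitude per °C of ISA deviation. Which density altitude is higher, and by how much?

Airport 1 by 9460 ft

Airport 1: ISA temp = 1°C, deviation +19°C, DA = 7000 + 120 × 19 = 9280 ft.
Airport 2: ISA temp = 12°C, deviation -14°C, DA = 1500 + 120 × (-14) = -180 ft.
Airport 1 is higher by 9280 − (-180) = 9460 ft.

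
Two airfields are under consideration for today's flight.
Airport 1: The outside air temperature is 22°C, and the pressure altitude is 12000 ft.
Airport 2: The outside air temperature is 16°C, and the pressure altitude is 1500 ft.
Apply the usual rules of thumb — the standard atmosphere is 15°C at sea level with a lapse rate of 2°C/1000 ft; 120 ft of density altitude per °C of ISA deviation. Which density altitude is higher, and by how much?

Airport 1: ISA temp = -9°C, deviation +31°C, DA = 12000 + 120 × 31 = 15720 ft.
Airport 2: ISA temp = 12°C, deviation +4°C, DA = 1500 + 120 × 4 = 1980 ft.
Airport 1 is higher by 15720 − 1980 = 13740 ft.

Airport 1 by 13740 ft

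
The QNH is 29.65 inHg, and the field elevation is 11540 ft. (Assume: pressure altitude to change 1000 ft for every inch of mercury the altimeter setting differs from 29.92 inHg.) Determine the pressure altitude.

11810 ft

Pressure correction = (29.92 − 29.65) × 1000 = +270 ft.
Pressure altitude = 11540 + (+270) = 11810 ft.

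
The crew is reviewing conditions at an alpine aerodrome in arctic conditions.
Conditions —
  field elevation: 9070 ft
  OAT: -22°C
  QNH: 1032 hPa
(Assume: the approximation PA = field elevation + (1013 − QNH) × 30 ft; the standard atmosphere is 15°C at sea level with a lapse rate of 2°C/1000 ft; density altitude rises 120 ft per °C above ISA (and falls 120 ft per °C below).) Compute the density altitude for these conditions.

Pressure altitude = 9070 + (1013 − 1032) × 30 = 9070 + (-570) = 8500 ft.
ISA temperature at 8500 ft = 15 − 2 × (8500/1000) = -2°C.
ISA deviation = -22 − (-2) = -20°C.
Density altitude = 8500 + 120 × (-20) = 6100 ft.

6100 ft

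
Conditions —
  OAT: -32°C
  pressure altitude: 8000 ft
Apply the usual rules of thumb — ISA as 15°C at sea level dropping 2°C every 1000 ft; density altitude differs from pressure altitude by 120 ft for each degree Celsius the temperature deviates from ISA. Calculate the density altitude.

4280 ft

ISA temperature at 8000 ft = 15 − 2 × (8000/1000) = -1°C.
ISA deviation = -32 − (-1) = -31°C.
Density altitude = 8000 + 120 × (-31) = 8000 + (-3720) = 4280 ft.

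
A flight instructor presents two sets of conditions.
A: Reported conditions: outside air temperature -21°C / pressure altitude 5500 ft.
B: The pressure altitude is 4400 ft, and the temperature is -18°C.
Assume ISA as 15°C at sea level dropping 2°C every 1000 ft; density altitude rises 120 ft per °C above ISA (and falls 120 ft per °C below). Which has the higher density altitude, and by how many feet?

A: ISA temp = 4°C, deviation -25°C, DA = 5500 + 120 × (-25) = 2500 ft.
B: ISA temp = 6.2°C, deviation -24.2°C, DA = 4400 + 120 × (-24.2) = 1496 ft.
A is higher by 2500 − 1496 = 1004 ft.

A by 1004 ft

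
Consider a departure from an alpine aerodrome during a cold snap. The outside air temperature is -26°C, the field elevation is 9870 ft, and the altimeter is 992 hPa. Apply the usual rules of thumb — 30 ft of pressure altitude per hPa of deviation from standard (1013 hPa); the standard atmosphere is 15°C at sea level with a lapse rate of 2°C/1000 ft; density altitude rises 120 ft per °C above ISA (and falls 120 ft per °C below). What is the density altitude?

8100 ft

Pressure altitude = 9870 + (1013 − 992) × 30 = 9870 + (+630) = 10500 ft.
ISA temperature at 10500 ft = 15 − 2 × (10500/1000) = -6°C.
ISA deviation = -26 − (-6) = -20°C.
Density altitude = 10500 + 120 × (-20) = 8100 ft.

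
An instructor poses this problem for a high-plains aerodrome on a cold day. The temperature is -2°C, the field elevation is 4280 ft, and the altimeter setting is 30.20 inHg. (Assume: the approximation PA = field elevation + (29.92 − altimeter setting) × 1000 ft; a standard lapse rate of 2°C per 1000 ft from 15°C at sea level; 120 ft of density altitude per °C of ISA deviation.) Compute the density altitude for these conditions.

Pressure altitude = 4280 + (29.92 − 30.20) × 1000 = 4280 + (-280) = 4000 ft.
ISA temperature at 4000 ft = 15 − 2 × (4000/1000) = 7°C.
ISA deviation = -2 − 7 = -9°C.
Density altitude = 4000 + 120 × (-9) = 2920 ft.

2920 ft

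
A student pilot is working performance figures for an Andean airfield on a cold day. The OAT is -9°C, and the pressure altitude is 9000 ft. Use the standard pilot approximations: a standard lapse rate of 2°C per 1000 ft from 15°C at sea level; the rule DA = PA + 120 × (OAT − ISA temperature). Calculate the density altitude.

8280 ft

ISA temperature at 9000 ft = 15 − 2 × (9000/1000) = -3°C.
ISA deviation = -9 − (-3) = -6°C.
Density altitude = 9000 + 120 × (-6) = 9000 + (-720) = 8280 ft.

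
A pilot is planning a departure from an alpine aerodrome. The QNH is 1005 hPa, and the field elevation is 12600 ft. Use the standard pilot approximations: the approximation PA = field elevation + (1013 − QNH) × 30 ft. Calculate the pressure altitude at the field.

Pressure correction = (1013 − 1005) × 30 = +240 ft.
Pressure altitude = 12600 + (+240) = 12840 ft.

12840 ft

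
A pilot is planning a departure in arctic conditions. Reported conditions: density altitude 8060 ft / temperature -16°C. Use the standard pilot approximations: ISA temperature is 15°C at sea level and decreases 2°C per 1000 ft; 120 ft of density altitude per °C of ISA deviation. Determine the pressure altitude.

9500 ft

DA = PA + 120 × (OAT − (15 − 2·PA/1000)) = PA + 120·OAT − 1800 + 0.24·PA = 1.24·PA + 120·OAT − 1800.
So 1.24·PA = 8060 − 120 × (-16) + 1800 = 11780.
PA = 11780 / 1.24 = 9500 ft.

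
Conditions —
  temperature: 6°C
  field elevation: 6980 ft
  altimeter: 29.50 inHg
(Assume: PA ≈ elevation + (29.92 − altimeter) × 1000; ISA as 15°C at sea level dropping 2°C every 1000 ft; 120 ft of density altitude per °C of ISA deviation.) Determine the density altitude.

Pressure altitude = 6980 + (29.92 − 29.50) × 1000 = 6980 + (+420) = 7400 ft.
ISA temperature at 7400 ft = 15 − 2 × (7400/1000) = 0.2°C.
ISA deviation = 6 − 0.2 = +5.8°C.
Density altitude = 7400 + 120 × (5.8) = 8096 ft.

8096 ft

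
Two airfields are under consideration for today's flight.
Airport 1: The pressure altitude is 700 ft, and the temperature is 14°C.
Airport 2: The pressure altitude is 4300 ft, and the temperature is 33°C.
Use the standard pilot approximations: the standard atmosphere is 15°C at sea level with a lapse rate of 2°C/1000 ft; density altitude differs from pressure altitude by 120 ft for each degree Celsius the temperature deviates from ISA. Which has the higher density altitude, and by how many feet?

Airport 1: ISA temp = 13.6°C, deviation +0.4°C, DA = 700 + 120 × 0.4 = 748 ft.
Airport 2: ISA temp = 6.4°C, deviation +26.6°C, DA = 4300 + 120 × 26.6 = 7492 ft.
Airport 2 is higher by 7492 − 748 = 6744 ft.

Airport 2 by 6744 ft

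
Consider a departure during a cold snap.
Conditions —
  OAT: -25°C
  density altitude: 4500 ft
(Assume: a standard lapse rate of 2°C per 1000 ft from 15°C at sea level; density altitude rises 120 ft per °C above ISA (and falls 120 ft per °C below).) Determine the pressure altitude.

7500 ft

DA = PA + 120 × (OAT − (15 − 2·PA/1000)) = PA + 120·OAT − 1800 + 0.24·PA = 1.24·PA + 120·OAT − 1800.
So 1.24·PA = 4500 − 120 × (-25) + 1800 = 9300.
PA = 9300 / 1.24 = 7500 ft.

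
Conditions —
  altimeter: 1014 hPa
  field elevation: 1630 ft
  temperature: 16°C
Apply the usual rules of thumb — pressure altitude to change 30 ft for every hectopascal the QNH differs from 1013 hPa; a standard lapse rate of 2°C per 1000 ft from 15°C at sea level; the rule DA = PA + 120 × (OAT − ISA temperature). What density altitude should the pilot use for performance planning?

Pressure altitude = 1630 + (1013 − 1014) × 30 = 1630 + (-30) = 1600 ft.
ISA temperature at 1600 ft = 15 − 2 × (1600/1000) = 11.8°C.
ISA deviation = 16 − 11.8 = +4.2°C.
Density altitude = 1600 + 120 × (4.2) = 2104 ft.

2104 ft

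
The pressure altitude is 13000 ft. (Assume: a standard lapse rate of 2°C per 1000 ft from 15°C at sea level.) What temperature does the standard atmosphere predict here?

ISA temperature = 15 − 2 × (13000/1000) = 15 − 26 = -11°C.

-11°C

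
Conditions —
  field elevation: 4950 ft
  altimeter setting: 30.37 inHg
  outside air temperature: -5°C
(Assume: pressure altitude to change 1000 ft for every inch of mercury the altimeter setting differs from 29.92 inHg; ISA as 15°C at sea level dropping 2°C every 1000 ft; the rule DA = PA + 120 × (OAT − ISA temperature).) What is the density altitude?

Pressure altitude = 4950 + (29.92 − 30.37) × 1000 = 4950 + (-450) = 4500 ft.
ISA temperature at 4500 ft = 15 − 2 × (4500/1000) = 6°C.
ISA deviation = -5 − 6 = -11°C.
Density altitude = 4500 + 120 × (-11) = 3180 ft.

3180 ft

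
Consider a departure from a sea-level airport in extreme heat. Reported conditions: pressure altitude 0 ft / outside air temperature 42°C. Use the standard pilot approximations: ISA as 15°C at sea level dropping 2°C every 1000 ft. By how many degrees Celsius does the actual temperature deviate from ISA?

ISA temperature at 0 ft = 15 − 2 × (0/1000) = 15°C.
Deviation = OAT − ISA = 42 − 15 = +27°C.

ISA+27°C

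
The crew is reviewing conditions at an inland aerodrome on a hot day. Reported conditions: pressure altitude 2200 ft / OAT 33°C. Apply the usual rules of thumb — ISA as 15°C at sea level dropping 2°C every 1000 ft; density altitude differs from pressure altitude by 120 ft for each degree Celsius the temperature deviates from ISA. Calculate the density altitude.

4888 ft

ISA temperature at 2200 ft = 15 − 2 × (2200/1000) = 10.6°C.
ISA deviation = 33 − 10.6 = +22.4°C.
Density altitude = 2200 + 120 × (22.4) = 2200 + (+2688) = 4888 ft.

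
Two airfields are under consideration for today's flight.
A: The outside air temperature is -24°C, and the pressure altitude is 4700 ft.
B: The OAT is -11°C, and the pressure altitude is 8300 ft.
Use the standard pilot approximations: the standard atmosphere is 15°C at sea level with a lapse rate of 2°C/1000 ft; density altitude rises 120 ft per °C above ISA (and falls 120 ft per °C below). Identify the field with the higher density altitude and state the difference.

A: ISA temp = 5.6°C, deviation -29.6°C, DA = 4700 + 120 × (-29.6) = 1148 ft.
B: ISA temp = -1.6°C, deviation -9.4°C, DA = 8300 + 120 × (-9.4) = 7172 ft.
B is higher by 7172 − 1148 = 6024 ft.

B by 6024 ft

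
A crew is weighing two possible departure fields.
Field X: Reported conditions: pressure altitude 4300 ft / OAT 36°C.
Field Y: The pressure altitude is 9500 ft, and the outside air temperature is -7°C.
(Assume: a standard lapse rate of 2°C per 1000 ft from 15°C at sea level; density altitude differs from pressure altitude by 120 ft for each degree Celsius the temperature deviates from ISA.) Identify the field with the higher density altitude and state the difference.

Field Y by 1288 ft

Field X: ISA temp = 6.4°C, deviation +29.6°C, DA = 4300 + 120 × 29.6 = 7852 ft.
Field Y: ISA temp = -4°C, deviation -3°C, DA = 9500 + 120 × (-3) = 9140 ft.
Field Y is higher by 9140 − 7852 = 1288 ft.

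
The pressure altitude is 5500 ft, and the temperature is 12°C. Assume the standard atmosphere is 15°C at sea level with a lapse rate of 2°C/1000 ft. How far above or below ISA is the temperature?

ISA temperature at 5500 ft = 15 − 2 × (5500/1000) = 4°C.
Deviation = OAT − ISA = 12 − 4 = +8°C.

ISA+8°C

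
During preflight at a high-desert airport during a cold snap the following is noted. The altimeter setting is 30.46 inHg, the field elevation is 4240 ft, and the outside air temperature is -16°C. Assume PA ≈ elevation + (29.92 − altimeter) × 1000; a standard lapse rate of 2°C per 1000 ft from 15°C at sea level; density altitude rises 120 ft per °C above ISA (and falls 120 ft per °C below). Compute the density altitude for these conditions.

868 ft

Pressure altitude = 4240 + (29.92 − 30.46) × 1000 = 4240 + (-540) = 3700 ft.
ISA temperature at 3700 ft = 15 − 2 × (3700/1000) = 7.6°C.
ISA deviation = -16 − 7.6 = -23.6°C.
Density altitude = 3700 + 120 × (-23.6) = 868 ft.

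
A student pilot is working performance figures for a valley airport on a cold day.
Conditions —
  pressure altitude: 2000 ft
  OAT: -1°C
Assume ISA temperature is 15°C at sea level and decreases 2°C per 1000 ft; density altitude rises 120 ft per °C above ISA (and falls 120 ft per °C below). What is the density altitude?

560 ft

ISA temperature at 2000 ft = 15 − 2 × (2000/1000) = 11°C.
ISA deviation = -1 − 11 = -12°C.
Density altitude = 2000 + 120 × (-12) = 2000 + (-1440) = 560 ft.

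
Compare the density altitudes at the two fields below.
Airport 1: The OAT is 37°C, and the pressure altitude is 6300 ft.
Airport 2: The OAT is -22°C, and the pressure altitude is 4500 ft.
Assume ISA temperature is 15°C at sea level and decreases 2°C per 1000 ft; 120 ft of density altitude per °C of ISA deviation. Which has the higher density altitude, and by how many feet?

Airport 1 by 9312 ft

Airport 1: ISA temp = 2.4°C, deviation +34.6°C, DA = 6300 + 120 × 34.6 = 10452 ft.
Airport 2: ISA temp = 6°C, deviation -28°C, DA = 4500 + 120 × (-28) = 1140 ft.
Airport 1 is higher by 10452 − 1140 = 9312 ft.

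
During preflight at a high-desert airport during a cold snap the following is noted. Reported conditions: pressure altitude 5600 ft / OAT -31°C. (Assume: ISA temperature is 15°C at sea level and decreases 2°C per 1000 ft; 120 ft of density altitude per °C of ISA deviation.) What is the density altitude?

ISA temperature at 5600 ft = 15 − 2 × (5600/1000) = 3.8°C.
ISA deviation = -31 − 3.8 = -34.8°C.
Density altitude = 5600 + 120 × (-34.8) = 5600 + (-4176) = 1424 ft.

1424 ft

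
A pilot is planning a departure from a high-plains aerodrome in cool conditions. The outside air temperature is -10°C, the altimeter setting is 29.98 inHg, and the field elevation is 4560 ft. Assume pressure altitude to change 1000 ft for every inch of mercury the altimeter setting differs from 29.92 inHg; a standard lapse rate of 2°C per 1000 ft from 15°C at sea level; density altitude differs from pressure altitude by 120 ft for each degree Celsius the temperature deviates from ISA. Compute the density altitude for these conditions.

2580 ft

Pressure altitude = 4560 + (29.92 − 29.98) × 1000 = 4560 + (-60) = 4500 ft.
ISA temperature at 4500 ft = 15 − 2 × (4500/1000) = 6°C.
ISA deviation = -10 − 6 = -16°C.
Density altitude = 4500 + 120 × (-16) = 2580 ft.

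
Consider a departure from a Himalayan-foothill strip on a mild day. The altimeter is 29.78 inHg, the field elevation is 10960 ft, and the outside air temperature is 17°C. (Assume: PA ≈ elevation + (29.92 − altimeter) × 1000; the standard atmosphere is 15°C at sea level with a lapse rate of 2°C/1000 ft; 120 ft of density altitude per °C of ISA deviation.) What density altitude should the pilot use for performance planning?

14004 ft

Pressure altitude = 10960 + (29.92 − 29.78) × 1000 = 10960 + (+140) = 11100 ft.
ISA temperature at 11100 ft = 15 − 2 × (11100/1000) = -7.2°C.
ISA deviation = 17 − (-7.2) = +24.2°C.
Density altitude = 11100 + 120 × (24.2) = 14004 ft.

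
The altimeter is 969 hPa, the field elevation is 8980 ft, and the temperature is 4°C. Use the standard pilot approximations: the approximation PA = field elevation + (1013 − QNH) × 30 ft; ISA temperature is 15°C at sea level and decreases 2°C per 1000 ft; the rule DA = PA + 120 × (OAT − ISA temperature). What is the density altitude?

11452 ft

Pressure altitude = 8980 + (1013 − 969) × 30 = 8980 + (+1320) = 10300 ft.
ISA temperature at 10300 ft = 15 − 2 × (10300/1000) = -5.6°C.
ISA deviation = 4 − (-5.6) = +9.6°C.
Density altitude = 10300 + 120 × (9.6) = 11452 ft.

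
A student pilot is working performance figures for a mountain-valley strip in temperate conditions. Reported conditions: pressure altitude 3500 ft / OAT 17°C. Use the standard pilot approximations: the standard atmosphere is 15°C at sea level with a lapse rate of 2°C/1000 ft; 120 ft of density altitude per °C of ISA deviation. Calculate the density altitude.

ISA temperature at 3500 ft = 15 − 2 × (3500/1000) = 8°C.
ISA deviation = 17 − 8 = +9°C.
Density altitude = 3500 + 120 × (9) = 3500 + (+1080) = 4580 ft.

4580 ft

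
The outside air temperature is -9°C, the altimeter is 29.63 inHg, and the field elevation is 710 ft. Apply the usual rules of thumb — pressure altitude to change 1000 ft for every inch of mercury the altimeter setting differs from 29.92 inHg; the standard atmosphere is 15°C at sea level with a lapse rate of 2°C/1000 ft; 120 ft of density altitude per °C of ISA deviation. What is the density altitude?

Pressure altitude = 710 + (29.92 − 29.63) × 1000 = 710 + (+290) = 1000 ft.
ISA temperature at 1000 ft = 15 − 2 × (1000/1000) = 13°C.
ISA deviation = -9 − 13 = -22°C.
Density altitude = 1000 + 120 × (-22) = -1640 ft.

-1640 ft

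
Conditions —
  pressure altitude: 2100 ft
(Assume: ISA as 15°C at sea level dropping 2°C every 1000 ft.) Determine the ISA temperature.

10.8°C

ISA temperature = 15 − 2 × (2100/1000) = 15 − 4.2 = 10.8°C.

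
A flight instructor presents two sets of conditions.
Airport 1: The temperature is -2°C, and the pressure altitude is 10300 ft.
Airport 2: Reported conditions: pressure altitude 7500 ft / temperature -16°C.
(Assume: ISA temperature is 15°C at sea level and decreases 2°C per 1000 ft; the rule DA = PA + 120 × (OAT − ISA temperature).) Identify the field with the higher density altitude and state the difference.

Airport 1 by 5152 ft

Airport 1: ISA temp = -5.6°C, deviation +3.6°C, DA = 10300 + 120 × 3.6 = 10732 ft.
Airport 2: ISA temp = 0°C, deviation -16°C, DA = 7500 + 120 × (-16) = 5580 ft.
Airport 1 is higher by 10732 − 5580 = 5152 ft.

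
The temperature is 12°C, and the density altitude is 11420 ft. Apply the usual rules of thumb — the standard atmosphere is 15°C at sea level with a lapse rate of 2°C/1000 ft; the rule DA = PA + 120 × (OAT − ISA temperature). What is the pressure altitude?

9500 ft

DA = PA + 120 × (OAT − (15 − 2·PA/1000)) = PA + 120·OAT − 1800 + 0.24·PA = 1.24·PA + 120·OAT − 1800.
So 1.24·PA = 11420 − 120 × 12 + 1800 = 11780.
PA = 11780 / 1.24 = 9500 ft.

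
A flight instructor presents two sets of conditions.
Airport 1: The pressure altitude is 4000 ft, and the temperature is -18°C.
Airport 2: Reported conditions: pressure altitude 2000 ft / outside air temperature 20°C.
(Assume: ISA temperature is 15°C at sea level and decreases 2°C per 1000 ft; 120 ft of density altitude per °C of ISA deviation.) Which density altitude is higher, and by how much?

Airport 2 by 2080 ft

Airport 1: ISA temp = 7°C, deviation -25°C, DA = 4000 + 120 × (-25) = 1000 ft.
Airport 2: ISA temp = 11°C, deviation +9°C, DA = 2000 + 120 × 9 = 3080 ft.
Airport 2 is higher by 3080 − 1000 = 2080 ft.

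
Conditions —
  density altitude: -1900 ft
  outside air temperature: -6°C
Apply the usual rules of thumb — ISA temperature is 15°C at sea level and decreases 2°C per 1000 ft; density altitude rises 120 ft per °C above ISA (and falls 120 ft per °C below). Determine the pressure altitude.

500 ft

DA = PA + 120 × (OAT − (15 − 2·PA/1000)) = PA + 120·OAT − 1800 + 0.24·PA = 1.24·PA + 120·OAT − 1800.
So 1.24·PA = -1900 − 120 × (-6) + 1800 = 620.
PA = 620 / 1.24 = 500 ft.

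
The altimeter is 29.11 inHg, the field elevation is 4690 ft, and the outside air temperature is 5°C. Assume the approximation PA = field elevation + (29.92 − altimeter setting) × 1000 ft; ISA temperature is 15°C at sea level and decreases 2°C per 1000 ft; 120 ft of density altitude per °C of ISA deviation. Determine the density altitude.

Pressure altitude = 4690 + (29.92 − 29.11) × 1000 = 4690 + (+810) = 5500 ft.
ISA temperature at 5500 ft = 15 − 2 × (5500/1000) = 4°C.
ISA deviation = 5 − 4 = +1°C.
Density altitude = 5500 + 120 × (1) = 5620 ft.

5620 ft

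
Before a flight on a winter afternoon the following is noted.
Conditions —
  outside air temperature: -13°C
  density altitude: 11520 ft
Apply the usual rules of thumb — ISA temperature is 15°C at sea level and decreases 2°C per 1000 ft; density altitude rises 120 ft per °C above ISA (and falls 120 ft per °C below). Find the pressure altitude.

12000 ft

DA = PA + 120 × (OAT − (15 − 2·PA/1000)) = PA + 120·OAT − 1800 + 0.24·PA = 1.24·PA + 120·OAT − 1800.
So 1.24·PA = 11520 − 120 × (-13) + 1800 = 14880.
PA = 14880 / 1.24 = 12000 ft.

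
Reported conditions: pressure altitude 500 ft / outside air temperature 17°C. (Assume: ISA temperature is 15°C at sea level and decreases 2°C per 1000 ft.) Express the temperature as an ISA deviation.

ISA temperature at 500 ft = 15 − 2 × (500/1000) = 14°C.
Deviation = OAT − ISA = 17 − 14 = +3°C.

ISA+3°C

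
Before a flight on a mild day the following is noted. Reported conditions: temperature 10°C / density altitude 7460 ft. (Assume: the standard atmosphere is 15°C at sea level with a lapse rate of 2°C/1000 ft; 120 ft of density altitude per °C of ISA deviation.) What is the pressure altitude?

DA = PA + 120 × (OAT − (15 − 2·PA/1000)) = PA + 120·OAT − 1800 + 0.24·PA = 1.24·PA + 120·OAT − 1800.
So 1.24·PA = 7460 − 120 × 10 + 1800 = 8060.
PA = 8060 / 1.24 = 6500 ft.

6500 ft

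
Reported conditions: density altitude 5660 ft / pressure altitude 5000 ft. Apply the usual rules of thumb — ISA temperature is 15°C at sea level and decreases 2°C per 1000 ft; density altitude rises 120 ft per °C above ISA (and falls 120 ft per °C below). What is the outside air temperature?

10.5°C

Density altitude − pressure altitude = 5660 − 5000 = +660 ft.
At 120 ft/°C that is an ISA deviation of 660/120 = +5.5°C.
ISA temperature at 5000 ft = 15 − 2 × (5000/1000) = 5°C.
OAT = ISA + deviation = 5 + (+5.5) = 10.5°C.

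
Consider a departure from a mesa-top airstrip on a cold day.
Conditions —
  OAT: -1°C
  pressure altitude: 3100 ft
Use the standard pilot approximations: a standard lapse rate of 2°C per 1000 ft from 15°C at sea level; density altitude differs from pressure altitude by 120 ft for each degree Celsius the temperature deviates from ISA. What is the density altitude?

ISA temperature at 3100 ft = 15 − 2 × (3100/1000) = 8.8°C.
ISA deviation = -1 − 8.8 = -9.8°C.
Density altitude = 3100 + 120 × (-9.8) = 3100 + (-1176) = 1924 ft.

1924 ft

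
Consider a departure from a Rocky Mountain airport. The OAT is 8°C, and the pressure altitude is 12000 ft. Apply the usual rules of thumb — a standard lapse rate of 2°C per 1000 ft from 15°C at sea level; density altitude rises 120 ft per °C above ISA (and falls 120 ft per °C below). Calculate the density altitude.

ISA temperature at 12000 ft = 15 − 2 × (12000/1000) = -9°C.
ISA deviation = 8 − (-9) = +17°C.
Density altitude = 12000 + 120 × (17) = 12000 + (+2040) = 14040 ft.

14040 ft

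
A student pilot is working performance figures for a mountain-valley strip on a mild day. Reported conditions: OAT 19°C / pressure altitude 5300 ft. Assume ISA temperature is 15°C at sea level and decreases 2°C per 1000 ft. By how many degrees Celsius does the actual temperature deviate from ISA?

ISA temperature at 5300 ft = 15 − 2 × (5300/1000) = 4.4°C.
Deviation = OAT − ISA = 19 − 4.4 = +14.6°C.

ISA+14.6°C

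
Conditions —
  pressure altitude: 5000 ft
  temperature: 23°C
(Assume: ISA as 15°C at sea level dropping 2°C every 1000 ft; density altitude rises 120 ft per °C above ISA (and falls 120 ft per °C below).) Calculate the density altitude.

ISA temperature at 5000 ft = 15 − 2 × (5000/1000) = 5°C.
ISA deviation = 23 − 5 = +18°C.
Density altitude = 5000 + 120 × (18) = 5000 + (+2160) = 7160 ft.

7160 ft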